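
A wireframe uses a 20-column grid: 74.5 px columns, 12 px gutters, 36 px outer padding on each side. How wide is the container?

1790 px

Container = 2·36 + 20·74.5 + 19·12 = 72 + 1490 + 228 = 1790 px.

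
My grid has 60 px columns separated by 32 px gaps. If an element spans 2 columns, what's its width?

2 columns plus 1 gap: 120 + 32 = 152 px.

152 px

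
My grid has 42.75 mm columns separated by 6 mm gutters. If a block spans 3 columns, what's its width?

140.25 mm

3-column span = 3·42.75 + 2·6 = 140.25 mm.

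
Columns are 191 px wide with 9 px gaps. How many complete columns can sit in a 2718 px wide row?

13 columns

Each extra column adds 191 + 9 = 200 px.
(2718 + 9) / 200 = 13.63, so 13 columns fit.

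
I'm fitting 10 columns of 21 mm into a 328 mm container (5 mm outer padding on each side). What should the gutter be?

12 mm

Content width = 328 − 2·5 = 318 mm.
10 columns take 10·21 = 210 mm; remaining 108 splits into 9 gutters.
g = 108 / 9 = 12 mm.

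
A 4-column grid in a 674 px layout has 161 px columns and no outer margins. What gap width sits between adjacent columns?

10 px

4 columns take 4·161 = 644 px; remaining 30 splits into 3 gaps.
g = 30 / 3 = 10 px.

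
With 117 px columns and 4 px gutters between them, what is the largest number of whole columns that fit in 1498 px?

Each extra column adds 117 + 4 = 121 px.
(1498 + 4) / 121 = 12.41, so 12 columns fit.

12 columns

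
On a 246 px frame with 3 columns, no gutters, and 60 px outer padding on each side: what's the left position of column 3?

144 px

Inside the margins: 246 − 120 = 126 px.
3c = 126 → c = 42 px.
Column 3 starts at margin + 2·(column + gutter) = 60 + 2·42 = 144 px.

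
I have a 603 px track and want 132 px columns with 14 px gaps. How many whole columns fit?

Each extra column adds 132 + 14 = 146 px.
(603 + 14) / 146 = 4.23, so 4 columns fit.

4 columns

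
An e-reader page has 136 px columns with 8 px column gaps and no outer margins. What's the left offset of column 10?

1296 px

Each column+gutter stride is 144 px; with no margin, 9 of them is 1296 px.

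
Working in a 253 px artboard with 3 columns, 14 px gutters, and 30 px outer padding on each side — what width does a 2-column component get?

Content width = 253 − 2·30 = 193 px.
193 − 2·14 = 165; ÷3 gives c = 55 px.
Span of 2: 2·55 + 1·14 = 110 + 14 = 124 px.

124 px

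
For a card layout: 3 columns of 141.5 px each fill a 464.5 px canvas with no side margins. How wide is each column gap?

Columns use 424.5 px, leaving 40 px across 2 column gaps = 20 px each.

20 px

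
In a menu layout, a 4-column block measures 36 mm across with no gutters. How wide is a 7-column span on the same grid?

63 mm

36 / 4 = 9 mm per column.
With no gutters, 7 columns span 7·9 = 63 mm.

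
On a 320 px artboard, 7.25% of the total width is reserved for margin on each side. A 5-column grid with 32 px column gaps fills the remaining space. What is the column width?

29.12 px

320 × (1 − 2·7.25%) = 320 × 85.5% = 273.6 px for the columns.
Subtracting 4 column gaps of 32 leaves 145.6 for 5 columns, so c = 29.12 px.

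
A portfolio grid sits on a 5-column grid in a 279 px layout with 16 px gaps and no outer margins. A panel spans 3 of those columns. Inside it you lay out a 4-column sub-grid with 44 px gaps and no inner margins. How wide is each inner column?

279 − 4·16 = 215; ÷5 gives c = 43 px.
3 columns plus 2 gaps: 129 + 32 = 161 px.
4d + 3·44 = 161 → 4d = 29 → d = 7.25 px.

7.25 px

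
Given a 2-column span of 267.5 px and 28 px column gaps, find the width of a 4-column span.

2c + 1·28 = 267.5 → 2c = 239.5 → c = 119.75 px.
Span of 4: 4·119.75 + 3·28 = 479 + 84 = 563 px.

563 px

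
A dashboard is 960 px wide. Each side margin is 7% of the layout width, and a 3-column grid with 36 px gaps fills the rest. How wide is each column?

960 × (1 − 2·7%) = 960 × 86% = 825.6 px for the columns.
825.6 − 2·36 = 753.6; ÷3 gives c = 251.2 px.

251.2 px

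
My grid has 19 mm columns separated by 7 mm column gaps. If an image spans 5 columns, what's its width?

123 mm

Span of 5: 5·19 + 4·7 = 95 + 28 = 123 mm.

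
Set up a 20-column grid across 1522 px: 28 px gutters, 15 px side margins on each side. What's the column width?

Content width = 1522 − 2·15 = 1492 px.
1492 − 19·28 = 960; ÷20 gives c = 48 px.

48 px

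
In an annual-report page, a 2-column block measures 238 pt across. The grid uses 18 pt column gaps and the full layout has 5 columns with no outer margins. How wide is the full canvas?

2 columns + 1 column gap: 2c + 1·18 = 238.
2c = 238 − 18 = 220, so c = 110 pt.
Total width: 5·110 + 4·18 = 622 pt.

622 pt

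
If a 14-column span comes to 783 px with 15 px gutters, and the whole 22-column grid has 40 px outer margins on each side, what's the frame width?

1319 px

14c + 13·15 = 783 → 14c = 588 → c = 42 px.
Adding margins, columns and gutters: 80 + 924 + 315 = 1319 px.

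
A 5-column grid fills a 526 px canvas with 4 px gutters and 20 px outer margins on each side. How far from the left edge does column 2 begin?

118 px

Inside the margins: 526 − 40 = 486 px.
5c + 4·4 = 486 → 5c = 470 → c = 94 px.
Each column+gutter stride is 98 px; 1 of them past the 20 px margin is 20 + 98 = 118 px.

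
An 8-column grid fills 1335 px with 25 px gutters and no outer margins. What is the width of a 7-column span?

1165 px

1335 − 7·25 = 1160; ÷8 gives c = 145 px.
Span of 7: 7·145 + 6·25 = 1015 + 150 = 1165 px.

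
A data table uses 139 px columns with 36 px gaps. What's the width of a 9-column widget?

9 columns plus 8 gaps: 1251 + 288 = 1539 px.

1539 px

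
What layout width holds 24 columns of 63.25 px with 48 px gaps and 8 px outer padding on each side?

2638 px

Adding margins, columns and gutters: 16 + 1518 + 1104 = 2638 px.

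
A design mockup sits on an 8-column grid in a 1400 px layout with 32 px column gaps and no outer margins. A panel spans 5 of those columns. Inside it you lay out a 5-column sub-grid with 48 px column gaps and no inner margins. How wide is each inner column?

134.2 px

8c + 7·32 = 1400 → 8c = 1176 → c = 147 px.
5-column span = 5·147 + 4·32 = 863 px.
Subtracting 4 column gaps of 48 leaves 671 for 5 columns, so d = 134.2 px.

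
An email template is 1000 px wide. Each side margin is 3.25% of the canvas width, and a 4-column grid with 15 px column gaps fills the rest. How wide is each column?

222.5 px

Margins: 3.25% × 1000 = 32.5 px each, so content = 1000 − 65 = 935 px.
4c + 3·15 = 935 → 4c = 890 → c = 222.5 px.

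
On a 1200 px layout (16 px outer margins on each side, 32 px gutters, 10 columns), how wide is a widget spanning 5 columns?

Content width = 1200 − 2·16 = 1168 px.
1168 − 9·32 = 880; ÷10 gives c = 88 px.
5-column span = 5·88 + 4·32 = 568 px.

568 px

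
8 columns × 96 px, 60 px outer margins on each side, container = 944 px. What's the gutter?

Subtract both margins: 944 − 2·60 = 824 px.
8·96 + 7g = 824 → 7g = 56 → g = 8 px.

8 px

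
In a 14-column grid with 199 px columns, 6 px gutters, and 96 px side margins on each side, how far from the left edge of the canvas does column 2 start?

301 px

Column 2 starts at margin + 1·(column + gutter) = 96 + 1·205 = 301 px.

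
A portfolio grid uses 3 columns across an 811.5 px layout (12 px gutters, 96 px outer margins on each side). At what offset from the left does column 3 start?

Content = 811.5 − 2·96 = 619.5 px.
3c + 2·12 = 619.5 → 3c = 595.5 → c = 198.5 px.
Column 3 starts at margin + 2·(column + gutter) = 96 + 2·210.5 = 517 px.

517 px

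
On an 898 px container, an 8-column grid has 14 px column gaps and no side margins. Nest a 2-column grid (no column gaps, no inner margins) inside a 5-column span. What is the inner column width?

278 px

898 − 7·14 = 800; ÷8 gives c = 100 px.
5-column span = 5·100 + 4·14 = 556 px.
2d = 556 → d = 278 px.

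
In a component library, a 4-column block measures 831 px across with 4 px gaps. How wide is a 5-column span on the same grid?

Subtracting 3 gaps of 4 leaves 819 for 4 columns, so c = 204.75 px.
5 columns plus 4 gaps: 1023.75 + 16 = 1039.75 px.

1039.75 px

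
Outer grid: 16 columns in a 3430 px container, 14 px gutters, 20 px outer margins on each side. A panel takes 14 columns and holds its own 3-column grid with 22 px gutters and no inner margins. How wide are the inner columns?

973.5 px

Take off 40 px of margins, leaving 3390 px.
Subtracting 15 gutters of 14 leaves 3180 for 16 columns, so c = 198.75 px.
Span of 14: 14·198.75 + 13·14 = 2782.5 + 182 = 2964.5 px.
3 columns + 2 gutters: 3d + 2·22 = 2964.5.
3d = 2964.5 − 44 = 2920.5, so d = 973.5 px.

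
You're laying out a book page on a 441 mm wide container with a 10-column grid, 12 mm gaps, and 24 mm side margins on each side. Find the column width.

Subtract both margins: 441 − 2·24 = 393 mm.
393 − 9·12 = 285; ÷10 gives c = 28.5 mm.

28.5 mm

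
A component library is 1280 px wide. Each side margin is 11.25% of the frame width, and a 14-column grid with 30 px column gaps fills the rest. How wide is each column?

43 px

Each margin = 11.25% of 1280 = 144 px; content = 1280 − 2·144 = 992 px.
Subtracting 13 column gaps of 30 leaves 602 for 14 columns, so c = 43 px.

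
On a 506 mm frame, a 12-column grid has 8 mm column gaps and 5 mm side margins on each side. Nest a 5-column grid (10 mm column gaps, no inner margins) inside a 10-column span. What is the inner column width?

Subtract both margins: 506 − 2·5 = 496 mm.
496 − 11·8 = 408; ÷12 gives c = 34 mm.
10-column span = 10·34 + 9·8 = 412 mm.
Subtracting 4 column gaps of 10 leaves 372 for 5 columns, so d = 74.4 mm.

74.4 mm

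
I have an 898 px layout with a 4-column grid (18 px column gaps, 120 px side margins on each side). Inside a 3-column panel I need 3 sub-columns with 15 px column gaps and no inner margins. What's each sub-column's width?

153 px

Inside the margins: 898 − 240 = 658 px.
4 columns + 3 column gaps: 4c + 3·18 = 658.
4c = 658 − 54 = 604, so c = 151 px.
3-column span = 3·151 + 2·18 = 489 px.
489 − 2·15 = 459; ÷3 gives d = 153 px.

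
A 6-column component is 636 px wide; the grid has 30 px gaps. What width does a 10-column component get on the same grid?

Subtracting 5 gaps of 30 leaves 486 for 6 columns, so c = 81 px.
Span of 10: 10·81 + 9·30 = 810 + 270 = 1080 px.

1080 px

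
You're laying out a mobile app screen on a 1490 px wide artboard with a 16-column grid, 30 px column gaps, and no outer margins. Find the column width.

65 px

16c + 15·30 = 1490 → 16c = 1040 → c = 65 px.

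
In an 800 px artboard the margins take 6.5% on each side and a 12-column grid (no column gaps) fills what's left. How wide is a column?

58 px

Each margin = 6.5% of 800 = 52 px; content = 800 − 2·52 = 696 px.
12c = 696 → c = 58 px.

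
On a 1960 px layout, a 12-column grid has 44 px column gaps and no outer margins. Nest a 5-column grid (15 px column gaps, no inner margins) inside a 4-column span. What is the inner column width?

112.8 px

1960 − 11·44 = 1476; ÷12 gives c = 123 px.
4-column span = 4·123 + 3·44 = 624 px.
5d + 4·15 = 624 → 5d = 564 → d = 112.8 px.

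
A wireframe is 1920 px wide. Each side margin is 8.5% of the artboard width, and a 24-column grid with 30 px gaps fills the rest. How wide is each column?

Margins: 8.5% × 1920 = 163.2 px each, so content = 1920 − 326.4 = 1593.6 px.
24 columns + 23 gaps: 24c + 23·30 = 1593.6.
24c = 1593.6 − 690 = 903.6, so c = 37.65 px.

37.65 px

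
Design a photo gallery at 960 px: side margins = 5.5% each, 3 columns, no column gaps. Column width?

960 × (1 − 2·5.5%) = 960 × 89% = 854.4 px for the columns.
854.4 / 3 = 284.8 px per column.

284.8 px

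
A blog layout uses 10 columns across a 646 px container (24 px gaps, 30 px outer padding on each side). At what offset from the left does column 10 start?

579 px

Inside the margins: 646 − 60 = 586 px.
10 columns + 9 gaps: 10c + 9·24 = 586.
10c = 586 − 216 = 370, so c = 37 px.
Column 10 starts at margin + 9·(column + gutter) = 30 + 9·61 = 579 px.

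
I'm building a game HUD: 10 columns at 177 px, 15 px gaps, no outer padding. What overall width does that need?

1905 px

Layout = 10·177 + 9·15 = 1770 + 135 = 1905 px.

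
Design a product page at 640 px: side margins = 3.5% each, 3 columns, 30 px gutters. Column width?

178.4 px

640 × (1 − 2·3.5%) = 640 × 93% = 595.2 px for the columns.
Subtracting 2 gutters of 30 leaves 535.2 for 3 columns, so c = 178.4 px.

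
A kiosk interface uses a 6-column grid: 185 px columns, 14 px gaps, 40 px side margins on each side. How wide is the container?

1260 px

Container = 2·40 + 6·185 + 5·14 = 80 + 1110 + 70 = 1260 px.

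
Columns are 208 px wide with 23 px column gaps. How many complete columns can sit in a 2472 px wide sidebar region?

10 columns: 10·208 + 9·23 = 2287 px ≤ 2472.
11 columns: 2518 px > 2472. So 10.

10 columns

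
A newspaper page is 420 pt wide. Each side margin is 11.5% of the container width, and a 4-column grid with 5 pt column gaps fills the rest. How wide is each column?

Each margin = 11.5% of 420 = 48.3 pt; content = 420 − 2·48.3 = 323.4 pt.
Subtracting 3 column gaps of 5 leaves 308.4 for 4 columns, so c = 77.1 pt.

77.1 pt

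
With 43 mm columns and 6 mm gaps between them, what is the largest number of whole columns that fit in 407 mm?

8 columns

k columns need k·43 + (k−1)·6 = k·49 − 6.
k·49 − 6 ≤ 407 → k ≤ 413 / 49 ≈ 8.43, so k = 8.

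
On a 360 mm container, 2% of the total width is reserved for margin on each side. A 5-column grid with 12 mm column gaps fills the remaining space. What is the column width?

59.52 mm

360 × (1 − 2·2%) = 360 × 96% = 345.6 mm for the columns.
5 columns + 4 column gaps: 5c + 4·12 = 345.6.
5c = 345.6 − 48 = 297.6, so c = 59.52 mm.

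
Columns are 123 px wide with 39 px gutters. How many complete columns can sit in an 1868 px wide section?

Each extra column adds 123 + 39 = 162 px.
(1868 + 39) / 162 = 11.77, so 11 columns fit.

11 columns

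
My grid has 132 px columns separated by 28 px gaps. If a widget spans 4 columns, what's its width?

Span of 4: 4·132 + 3·28 = 528 + 84 = 612 px.

612 px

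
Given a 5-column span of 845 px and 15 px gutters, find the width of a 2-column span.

5 columns + 4 gutters: 5c + 4·15 = 845.
5c = 845 − 60 = 785, so c = 157 px.
2-column span = 2·157 + 1·15 = 329 px.

329 px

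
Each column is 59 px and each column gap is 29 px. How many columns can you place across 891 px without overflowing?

k columns need k·59 + (k−1)·29 = k·88 − 29.
k·88 − 29 ≤ 891 → k ≤ 920 / 88 ≈ 10.45, so k = 10.

10 columns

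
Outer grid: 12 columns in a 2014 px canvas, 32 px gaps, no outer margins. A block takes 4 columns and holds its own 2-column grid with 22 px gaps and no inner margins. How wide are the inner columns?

314 px

2014 − 11·32 = 1662; ÷12 gives c = 138.5 px.
Span of 4: 4·138.5 + 3·32 = 554 + 96 = 650 px.
2 columns + 1 gap: 2d + 1·22 = 650.
2d = 650 − 22 = 628, so d = 314 px.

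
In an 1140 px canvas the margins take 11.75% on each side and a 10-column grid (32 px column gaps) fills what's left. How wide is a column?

Margins: 11.75% × 1140 = 133.95 px each, so content = 1140 − 267.9 = 872.1 px.
872.1 − 9·32 = 584.1; ÷10 gives c = 58.41 px.

58.41 px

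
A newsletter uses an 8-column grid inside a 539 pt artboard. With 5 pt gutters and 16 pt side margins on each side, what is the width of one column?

Inside the margins: 539 − 32 = 507 pt.
8c + 7·5 = 507 → 8c = 472 → c = 59 pt.

59 pt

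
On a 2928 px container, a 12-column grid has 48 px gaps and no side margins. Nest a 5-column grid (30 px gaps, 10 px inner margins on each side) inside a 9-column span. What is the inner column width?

408.8 px

12c + 11·48 = 2928 → 12c = 2400 → c = 200 px.
Span of 9: 9·200 + 8·48 = 1800 + 384 = 2184 px.
Inner content = 2184 − 2·10 = 2164 px.
Subtracting 4 gaps of 30 leaves 2044 for 5 columns, so d = 408.8 px.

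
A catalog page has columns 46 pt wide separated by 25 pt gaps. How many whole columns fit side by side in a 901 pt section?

13 columns: 13·46 + 12·25 = 898 pt ≤ 901.
14 columns: 969 pt > 901. So 13.

13 columns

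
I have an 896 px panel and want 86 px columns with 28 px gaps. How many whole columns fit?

8 columns

8 columns: 8·86 + 7·28 = 884 px ≤ 896.
9 columns: 998 px > 896. So 8.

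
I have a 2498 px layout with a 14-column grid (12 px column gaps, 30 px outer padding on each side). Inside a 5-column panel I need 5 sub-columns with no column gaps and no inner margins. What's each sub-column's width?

Inside the margins: 2498 − 60 = 2438 px.
Subtracting 13 column gaps of 12 leaves 2282 for 14 columns, so c = 163 px.
5 columns plus 4 column gaps: 815 + 48 = 863 px.
With no column gaps, each column is 863/5 = 172.6 px.

172.6 px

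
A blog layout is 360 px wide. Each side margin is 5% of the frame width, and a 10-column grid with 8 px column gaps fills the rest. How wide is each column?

25.2 px

360 × (1 − 2·5%) = 360 × 90% = 324 px for the columns.
Subtracting 9 column gaps of 8 leaves 252 for 10 columns, so c = 25.2 px.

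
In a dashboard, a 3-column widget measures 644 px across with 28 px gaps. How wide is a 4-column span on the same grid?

868 px

644 − 2·28 = 588; ÷3 gives c = 196 px.
Span of 4: 4·196 + 3·28 = 784 + 84 = 868 px.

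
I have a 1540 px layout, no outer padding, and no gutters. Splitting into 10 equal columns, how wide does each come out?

154 px

With no gutters, each column is 1540/10 = 154 px.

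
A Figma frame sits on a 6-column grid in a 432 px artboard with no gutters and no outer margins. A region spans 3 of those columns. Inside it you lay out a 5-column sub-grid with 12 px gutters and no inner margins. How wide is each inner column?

33.6 px

With no gutters, each column is 432/6 = 72 px.
3-column span = 3·72 = 216 px.
Subtracting 4 gutters of 12 leaves 168 for 5 columns, so d = 33.6 px.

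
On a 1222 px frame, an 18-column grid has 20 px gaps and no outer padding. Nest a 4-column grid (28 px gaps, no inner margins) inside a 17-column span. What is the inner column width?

Subtracting 17 gaps of 20 leaves 882 for 18 columns, so c = 49 px.
Span of 17: 17·49 + 16·20 = 833 + 320 = 1153 px.
Subtracting 3 gaps of 28 leaves 1069 for 4 columns, so d = 267.25 px.

267.25 px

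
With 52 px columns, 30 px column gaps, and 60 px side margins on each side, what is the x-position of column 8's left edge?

Each column+gutter stride is 82 px; 7 of them past the 60 px margin is 60 + 574 = 634 px.

634 px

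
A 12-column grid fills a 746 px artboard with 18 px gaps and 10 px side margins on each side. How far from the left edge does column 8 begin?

Inside the margins: 746 − 20 = 726 px.
12 columns + 11 gaps: 12c + 11·18 = 726.
12c = 726 − 198 = 528, so c = 44 px.
Before column 8: the margin + 7 columns + 7 gaps.
Offset = 10 + 7·(44 + 18) = 10 + 434 = 444 px.

444 px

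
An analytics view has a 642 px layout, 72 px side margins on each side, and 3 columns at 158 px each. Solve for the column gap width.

Subtract both margins: 642 − 2·72 = 498 px.
3 columns take 3·158 = 474 px; remaining 24 splits into 2 column gaps.
g = 24 / 2 = 12 px.

12 px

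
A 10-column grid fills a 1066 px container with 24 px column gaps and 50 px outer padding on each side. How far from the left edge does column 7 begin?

644 px

Subtract both margins: 1066 − 2·50 = 966 px.
Subtracting 9 column gaps of 24 leaves 750 for 10 columns, so c = 75 px.
Before column 7: the margin + 6 columns + 6 column gaps.
Offset = 50 + 6·(75 + 24) = 50 + 594 = 644 px.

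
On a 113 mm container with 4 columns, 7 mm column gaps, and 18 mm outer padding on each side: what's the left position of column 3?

60 mm

Take off 36 mm of margins, leaving 77 mm.
77 − 3·7 = 56; ÷4 gives c = 14 mm.
Before column 3: the margin + 2 columns + 2 column gaps.
Offset = 18 + 2·(14 + 7) = 18 + 42 = 60 mm.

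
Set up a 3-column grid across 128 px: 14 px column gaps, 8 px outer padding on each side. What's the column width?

28 px

Content width = 128 − 2·8 = 112 px.
112 − 2·14 = 84; ÷3 gives c = 28 px.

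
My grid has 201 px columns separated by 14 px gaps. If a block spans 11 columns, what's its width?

2351 px

Span of 11: 11·201 + 10·14 = 2211 + 140 = 2351 px.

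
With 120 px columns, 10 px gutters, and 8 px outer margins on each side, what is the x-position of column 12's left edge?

Column 12 starts at margin + 11·(column + gutter) = 8 + 11·130 = 1438 px.

1438 px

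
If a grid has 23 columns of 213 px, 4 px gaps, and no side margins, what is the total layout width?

Summing: 4899 + 88 = 4987 px.

4987 px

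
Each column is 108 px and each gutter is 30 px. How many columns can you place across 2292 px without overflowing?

Each extra column adds 108 + 30 = 138 px.
(2292 + 30) / 138 = 16.83, so 16 columns fit.

16 columns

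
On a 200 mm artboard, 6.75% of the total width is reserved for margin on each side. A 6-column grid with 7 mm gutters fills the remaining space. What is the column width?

Each margin = 6.75% of 200 = 13.5 mm; content = 200 − 2·13.5 = 173 mm.
6c + 5·7 = 173 → 6c = 138 → c = 23 mm.

23 mm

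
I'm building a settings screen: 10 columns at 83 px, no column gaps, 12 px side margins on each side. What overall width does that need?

854 px

Summing: 24 + 830 = 854 px.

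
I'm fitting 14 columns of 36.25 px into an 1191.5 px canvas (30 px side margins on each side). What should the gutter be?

48 px

Content width = 1191.5 − 2·30 = 1131.5 px.
14·36.25 + 13g = 1131.5 → 13g = 624 → g = 48 px.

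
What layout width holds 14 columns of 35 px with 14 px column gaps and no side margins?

Layout = 14·35 + 13·14 = 490 + 182 = 672 px.

672 px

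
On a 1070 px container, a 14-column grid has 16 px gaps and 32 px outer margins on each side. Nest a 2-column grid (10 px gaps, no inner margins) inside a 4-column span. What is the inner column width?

Subtract both margins: 1070 − 2·32 = 1006 px.
14c + 13·16 = 1006 → 14c = 798 → c = 57 px.
4 columns plus 3 gaps: 228 + 48 = 276 px.
Subtracting 1 gap of 10 leaves 266 for 2 columns, so d = 133 px.

133 px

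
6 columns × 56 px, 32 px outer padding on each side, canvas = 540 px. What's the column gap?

Content width = 540 − 2·32 = 476 px.
6·56 + 5g = 476 → 5g = 140 → g = 28 px.

28 px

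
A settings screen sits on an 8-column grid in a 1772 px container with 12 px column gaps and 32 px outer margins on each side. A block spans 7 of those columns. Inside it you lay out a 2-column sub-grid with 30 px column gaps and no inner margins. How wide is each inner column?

731.5 px

Outer content = 1772 − 2·32 = 1708 px.
Subtracting 7 column gaps of 12 leaves 1624 for 8 columns, so c = 203 px.
Span of 7: 7·203 + 6·12 = 1421 + 72 = 1493 px.
2 columns + 1 column gap: 2d + 1·30 = 1493.
2d = 1493 − 30 = 1463, so d = 731.5 px.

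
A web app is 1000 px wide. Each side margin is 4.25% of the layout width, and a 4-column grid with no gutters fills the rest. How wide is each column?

1000 × (1 − 2·4.25%) = 1000 × 91.5% = 915 px for the columns.
With no gutters, each column is 915/4 = 228.75 px.

228.75 px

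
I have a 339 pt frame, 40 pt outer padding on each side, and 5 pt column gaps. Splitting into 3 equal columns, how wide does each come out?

Content width = 339 − 2·40 = 259 pt.
259 − 2·5 = 249; ÷3 gives c = 83 pt.

83 pt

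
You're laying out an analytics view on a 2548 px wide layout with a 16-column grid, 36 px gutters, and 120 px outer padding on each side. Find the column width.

110.5 px

Take off 240 px of margins, leaving 2308 px.
16 columns + 15 gutters: 16c + 15·36 = 2308.
16c = 2308 − 540 = 1768, so c = 110.5 px.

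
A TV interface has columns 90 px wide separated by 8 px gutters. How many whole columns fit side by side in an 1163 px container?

11 columns: 11·90 + 10·8 = 1070 px ≤ 1163.
12 columns: 1168 px > 1163. So 11.

11 columns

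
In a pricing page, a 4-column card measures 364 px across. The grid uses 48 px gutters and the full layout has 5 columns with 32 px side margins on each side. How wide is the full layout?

4c + 3·48 = 364 → 4c = 220 → c = 55 px.
Layout = 2·32 + 5·55 + 4·48 = 64 + 275 + 192 = 531 px.

531 px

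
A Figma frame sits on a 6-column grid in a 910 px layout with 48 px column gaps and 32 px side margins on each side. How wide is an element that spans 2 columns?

250 px

Subtract both margins: 910 − 2·32 = 846 px.
6 columns + 5 column gaps: 6c + 5·48 = 846.
6c = 846 − 240 = 606, so c = 101 px.
2 columns plus 1 column gap: 202 + 48 = 250 px.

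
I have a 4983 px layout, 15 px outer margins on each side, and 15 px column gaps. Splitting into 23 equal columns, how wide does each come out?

Inside the margins: 4983 − 30 = 4953 px.
23c + 22·15 = 4953 → 23c = 4623 → c = 201 px.

201 px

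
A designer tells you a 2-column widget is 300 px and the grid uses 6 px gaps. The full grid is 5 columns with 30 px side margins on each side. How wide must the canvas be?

819 px

Subtracting 1 gap of 6 leaves 294 for 2 columns, so c = 147 px.
Canvas = 2·30 + 5·147 + 4·6 = 60 + 735 + 24 = 819 px.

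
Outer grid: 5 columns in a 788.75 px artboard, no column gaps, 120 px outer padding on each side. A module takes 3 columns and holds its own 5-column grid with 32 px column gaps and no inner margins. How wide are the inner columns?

40.25 px

Subtract both margins: 788.75 − 2·120 = 548.75 px.
5c = 548.75 → c = 109.75 px.
With no column gaps, 3 columns span 3·109.75 = 329.25 px.
329.25 − 4·32 = 201.25; ÷5 gives d = 40.25 px.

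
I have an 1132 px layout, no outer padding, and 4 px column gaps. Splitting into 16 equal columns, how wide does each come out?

16 columns + 15 column gaps: 16c + 15·4 = 1132.
16c = 1132 − 60 = 1072, so c = 67 px.

67 px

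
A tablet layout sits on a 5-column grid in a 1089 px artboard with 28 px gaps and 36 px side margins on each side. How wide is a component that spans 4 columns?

808 px

Inside the margins: 1089 − 72 = 1017 px.
Subtracting 4 gaps of 28 leaves 905 for 5 columns, so c = 181 px.
4-column span = 4·181 + 3·28 = 808 px.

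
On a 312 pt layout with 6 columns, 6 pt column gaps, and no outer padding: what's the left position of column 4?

312 − 5·6 = 282; ÷6 gives c = 47 pt.
Each column+gutter stride is 53 pt; with no margin, 3 of them is 159 pt.

159 pt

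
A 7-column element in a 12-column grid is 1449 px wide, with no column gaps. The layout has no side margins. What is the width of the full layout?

7c = 1449 → c = 207 px.
Summing: 2484 = 2484 px.

2484 px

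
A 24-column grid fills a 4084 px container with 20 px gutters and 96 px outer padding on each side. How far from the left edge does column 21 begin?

Subtract both margins: 4084 − 2·96 = 3892 px.
Subtracting 23 gutters of 20 leaves 3432 for 24 columns, so c = 143 px.
Each column+gutter stride is 163 px; 20 of them past the 96 px margin is 96 + 3260 = 3356 px.

3356 px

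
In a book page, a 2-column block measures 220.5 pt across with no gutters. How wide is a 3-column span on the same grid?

330.75 pt

With no gutters, each column is 220.5/2 = 110.25 pt.
3-column span = 3·110.25 = 330.75 pt.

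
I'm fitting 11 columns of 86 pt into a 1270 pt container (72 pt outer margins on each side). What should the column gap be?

18 pt

Take off 144 pt of margins, leaving 1126 pt.
Columns use 946 pt, leaving 180 pt across 10 column gaps = 18 pt each.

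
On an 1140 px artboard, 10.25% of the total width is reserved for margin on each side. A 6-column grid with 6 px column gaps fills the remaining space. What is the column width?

1140 × (1 − 2·10.25%) = 1140 × 79.5% = 906.3 px for the columns.
6c + 5·6 = 906.3 → 6c = 876.3 → c = 146.05 px.

146.05 px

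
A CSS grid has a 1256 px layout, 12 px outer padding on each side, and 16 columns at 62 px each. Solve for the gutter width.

16 px

Take off 24 px of margins, leaving 1232 px.
Columns use 992 px, leaving 240 px across 15 gutters = 16 px each.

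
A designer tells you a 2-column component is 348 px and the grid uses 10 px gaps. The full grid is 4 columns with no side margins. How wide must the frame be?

2c + 1·10 = 348 → 2c = 338 → c = 169 px.
Summing: 676 + 30 = 706 px.

706 px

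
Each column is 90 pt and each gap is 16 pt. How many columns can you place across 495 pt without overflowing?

4 columns: 4·90 + 3·16 = 408 pt ≤ 495.
5 columns: 514 pt > 495. So 4.

4 columns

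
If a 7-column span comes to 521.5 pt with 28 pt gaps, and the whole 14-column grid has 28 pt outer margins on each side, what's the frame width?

7c + 6·28 = 521.5 → 7c = 353.5 → c = 50.5 pt.
Total width: 2·28 + 14·50.5 + 13·28 = 1127 pt.

1127 pt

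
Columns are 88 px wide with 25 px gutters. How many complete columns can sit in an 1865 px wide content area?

16 columns

k columns need k·88 + (k−1)·25 = k·113 − 25.
k·113 − 25 ≤ 1865 → k ≤ 1890 / 113 ≈ 16.73, so k = 16.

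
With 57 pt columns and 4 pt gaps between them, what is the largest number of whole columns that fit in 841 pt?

k columns need k·57 + (k−1)·4 = k·61 − 4.
k·61 − 4 ≤ 841 → k ≤ 845 / 61 ≈ 13.85, so k = 13.

13 columns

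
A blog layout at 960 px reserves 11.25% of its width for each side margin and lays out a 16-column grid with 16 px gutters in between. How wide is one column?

31.5 px

960 × (1 − 2·11.25%) = 960 × 77.5% = 744 px for the columns.
16c + 15·16 = 744 → 16c = 504 → c = 31.5 px.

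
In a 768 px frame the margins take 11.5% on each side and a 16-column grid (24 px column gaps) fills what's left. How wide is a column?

14.46 px

768 × (1 − 2·11.5%) = 768 × 77% = 591.36 px for the columns.
16c + 15·24 = 591.36 → 16c = 231.36 → c = 14.46 px.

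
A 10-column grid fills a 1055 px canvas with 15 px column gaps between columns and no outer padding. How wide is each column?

10c + 9·15 = 1055 → 10c = 920 → c = 92 px.

92 px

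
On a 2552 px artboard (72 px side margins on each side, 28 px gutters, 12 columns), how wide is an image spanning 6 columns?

Subtract both margins: 2552 − 2·72 = 2408 px.
12 columns + 11 gutters: 12c + 11·28 = 2408.
12c = 2408 − 308 = 2100, so c = 175 px.
6-column span = 6·175 + 5·28 = 1190 px.

1190 px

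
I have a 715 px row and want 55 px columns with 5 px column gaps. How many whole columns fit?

k columns need k·55 + (k−1)·5 = k·60 − 5.
k·60 − 5 ≤ 715 → k ≤ 720 / 60 ≈ 12.00, so k = 12.

12 columns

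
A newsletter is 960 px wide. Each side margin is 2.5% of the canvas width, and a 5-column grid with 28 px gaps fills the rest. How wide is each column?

Margins: 2.5% × 960 = 24 px each, so content = 960 − 48 = 912 px.
Subtracting 4 gaps of 28 leaves 800 for 5 columns, so c = 160 px.

160 px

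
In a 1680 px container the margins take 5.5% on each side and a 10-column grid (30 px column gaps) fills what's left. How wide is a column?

Margins: 5.5% × 1680 = 92.4 px each, so content = 1680 − 184.8 = 1495.2 px.
10 columns + 9 column gaps: 10c + 9·30 = 1495.2.
10c = 1495.2 − 270 = 1225.2, so c = 122.52 px.

122.52 px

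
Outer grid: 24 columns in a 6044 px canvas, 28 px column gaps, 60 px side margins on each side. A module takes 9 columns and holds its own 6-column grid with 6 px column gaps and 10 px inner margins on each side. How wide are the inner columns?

359 px

Take off 120 px of margins, leaving 5924 px.
Subtracting 23 column gaps of 28 leaves 5280 for 24 columns, so c = 220 px.
9-column span = 9·220 + 8·28 = 2204 px.
Inner content = 2204 − 2·10 = 2184 px.
2184 − 5·6 = 2154; ÷6 gives d = 359 px.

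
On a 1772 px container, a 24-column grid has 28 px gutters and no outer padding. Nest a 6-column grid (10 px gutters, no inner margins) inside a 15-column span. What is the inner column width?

1772 − 23·28 = 1128; ÷24 gives c = 47 px.
15 columns plus 14 gutters: 705 + 392 = 1097 px.
Subtracting 5 gutters of 10 leaves 1047 for 6 columns, so d = 174.5 px.

174.5 px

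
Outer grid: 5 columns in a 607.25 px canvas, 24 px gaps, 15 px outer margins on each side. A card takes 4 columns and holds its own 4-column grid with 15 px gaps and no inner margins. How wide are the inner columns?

Subtract both margins: 607.25 − 2·15 = 577.25 px.
577.25 − 4·24 = 481.25; ÷5 gives c = 96.25 px.
4-column span = 4·96.25 + 3·24 = 457 px.
Subtracting 3 gaps of 15 leaves 412 for 4 columns, so d = 103 px.

103 px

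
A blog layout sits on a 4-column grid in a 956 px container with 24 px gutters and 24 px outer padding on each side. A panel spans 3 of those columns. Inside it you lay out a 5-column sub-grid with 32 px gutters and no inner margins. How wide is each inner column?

Outer content = 956 − 2·24 = 908 px.
4 columns + 3 gutters: 4c + 3·24 = 908.
4c = 908 − 72 = 836, so c = 209 px.
3-column span = 3·209 + 2·24 = 675 px.
5d + 4·32 = 675 → 5d = 547 → d = 109.4 px.

109.4 px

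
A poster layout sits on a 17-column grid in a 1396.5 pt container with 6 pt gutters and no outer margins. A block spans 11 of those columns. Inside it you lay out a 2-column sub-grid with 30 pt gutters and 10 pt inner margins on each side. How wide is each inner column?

425.75 pt

17c + 16·6 = 1396.5 → 17c = 1300.5 → c = 76.5 pt.
Span of 11: 11·76.5 + 10·6 = 841.5 + 60 = 901.5 pt.
Inner content = 901.5 − 2·10 = 881.5 pt.
881.5 − 1·30 = 851.5; ÷2 gives d = 425.75 pt.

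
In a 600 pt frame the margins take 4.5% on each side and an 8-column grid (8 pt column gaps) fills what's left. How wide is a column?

Margins: 4.5% × 600 = 27 pt each, so content = 600 − 54 = 546 pt.
8 columns + 7 column gaps: 8c + 7·8 = 546.
8c = 546 − 56 = 490, so c = 61.25 pt.

61.25 pt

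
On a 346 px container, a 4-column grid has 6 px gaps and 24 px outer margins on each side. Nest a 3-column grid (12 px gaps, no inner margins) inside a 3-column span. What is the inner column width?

66 px

Outer content = 346 − 2·24 = 298 px.
Subtracting 3 gaps of 6 leaves 280 for 4 columns, so c = 70 px.
3-column span = 3·70 + 2·6 = 222 px.
222 − 2·12 = 198; ÷3 gives d = 66 px.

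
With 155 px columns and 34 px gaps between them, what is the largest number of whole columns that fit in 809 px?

4 columns

4 columns: 4·155 + 3·34 = 722 px ≤ 809.
5 columns: 911 px > 809. So 4.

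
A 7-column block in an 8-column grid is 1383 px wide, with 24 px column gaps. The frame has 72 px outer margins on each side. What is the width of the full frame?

1728 px

7c + 6·24 = 1383 → 7c = 1239 → c = 177 px.
Frame = 2·72 + 8·177 + 7·24 = 144 + 1416 + 168 = 1728 px.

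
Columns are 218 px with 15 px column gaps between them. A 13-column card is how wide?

3014 px

13 columns plus 12 column gaps: 2834 + 180 = 3014 px.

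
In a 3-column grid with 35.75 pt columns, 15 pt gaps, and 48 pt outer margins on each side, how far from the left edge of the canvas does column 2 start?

Each column+gutter stride is 50.75 pt; 1 of them past the 48 pt margin is 48 + 50.75 = 98.75 pt.

98.75 pt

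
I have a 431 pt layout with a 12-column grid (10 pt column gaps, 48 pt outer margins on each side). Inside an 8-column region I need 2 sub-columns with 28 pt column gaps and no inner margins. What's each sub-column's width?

96 pt

Outer content = 431 − 2·48 = 335 pt.
335 − 11·10 = 225; ÷12 gives c = 18.75 pt.
8-column span = 8·18.75 + 7·10 = 220 pt.
2d + 1·28 = 220 → 2d = 192 → d = 96 pt.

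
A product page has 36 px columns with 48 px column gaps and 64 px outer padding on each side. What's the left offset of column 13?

1072 px

Before column 13: the margin + 12 columns + 12 column gaps.
Offset = 64 + 12·(36 + 48) = 64 + 1008 = 1072 px.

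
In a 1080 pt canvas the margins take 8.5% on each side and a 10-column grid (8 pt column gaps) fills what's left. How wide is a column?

Margins: 8.5% × 1080 = 91.8 pt each, so content = 1080 − 183.6 = 896.4 pt.
Subtracting 9 column gaps of 8 leaves 824.4 for 10 columns, so c = 82.44 pt.

82.44 pt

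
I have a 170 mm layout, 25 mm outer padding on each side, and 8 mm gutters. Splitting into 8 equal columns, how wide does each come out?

Take off 50 mm of margins, leaving 120 mm.
Subtracting 7 gutters of 8 leaves 64 for 8 columns, so c = 8 mm.

8 mm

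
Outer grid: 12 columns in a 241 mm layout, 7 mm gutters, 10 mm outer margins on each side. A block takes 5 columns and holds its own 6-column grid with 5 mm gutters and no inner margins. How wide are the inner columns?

Take off 20 mm of margins, leaving 221 mm.
221 − 11·7 = 144; ÷12 gives c = 12 mm.
Span of 5: 5·12 + 4·7 = 60 + 28 = 88 mm.
6 columns + 5 gutters: 6d + 5·5 = 88.
6d = 88 − 25 = 63, so d = 10.5 mm.

10.5 mm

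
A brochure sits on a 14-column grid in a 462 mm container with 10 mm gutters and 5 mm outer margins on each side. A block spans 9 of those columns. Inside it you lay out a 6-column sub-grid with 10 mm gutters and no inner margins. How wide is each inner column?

Outer content = 462 − 2·5 = 452 mm.
452 − 13·10 = 322; ÷14 gives c = 23 mm.
9-column span = 9·23 + 8·10 = 287 mm.
6d + 5·10 = 287 → 6d = 237 → d = 39.5 mm.

39.5 mm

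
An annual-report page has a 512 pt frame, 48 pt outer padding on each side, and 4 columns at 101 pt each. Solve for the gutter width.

4 pt

Content width = 512 − 2·48 = 416 pt.
4 columns take 4·101 = 404 pt; remaining 12 splits into 3 gutters.
g = 12 / 3 = 4 pt.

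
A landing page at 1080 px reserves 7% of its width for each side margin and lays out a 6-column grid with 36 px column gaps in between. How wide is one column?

1080 × (1 − 2·7%) = 1080 × 86% = 928.8 px for the columns.
6 columns + 5 column gaps: 6c + 5·36 = 928.8.
6c = 928.8 − 180 = 748.8, so c = 124.8 px.

124.8 px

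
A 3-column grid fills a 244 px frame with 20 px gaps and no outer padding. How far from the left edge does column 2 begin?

88 px

3c + 2·20 = 244 → 3c = 204 → c = 68 px.
No margin, so column 2 starts at 1·(column + gutter) = 1·88 = 88 px.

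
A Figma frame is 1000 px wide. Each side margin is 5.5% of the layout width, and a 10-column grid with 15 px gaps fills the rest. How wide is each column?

75.5 px

Margins: 5.5% × 1000 = 55 px each, so content = 1000 − 110 = 890 px.
890 − 9·15 = 755; ÷10 gives c = 75.5 px.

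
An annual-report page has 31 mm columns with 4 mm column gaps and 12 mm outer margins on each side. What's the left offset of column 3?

Before column 3: the margin + 2 columns + 2 column gaps.
Offset = 12 + 2·(31 + 4) = 12 + 70 = 82 mm.

82 mm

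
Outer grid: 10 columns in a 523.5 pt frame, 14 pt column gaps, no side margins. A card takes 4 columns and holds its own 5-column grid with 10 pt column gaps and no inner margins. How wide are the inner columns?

32.2 pt

Subtracting 9 column gaps of 14 leaves 397.5 for 10 columns, so c = 39.75 pt.
4-column span = 4·39.75 + 3·14 = 201 pt.
5 columns + 4 column gaps: 5d + 4·10 = 201.
5d = 201 − 40 = 161, so d = 32.2 pt.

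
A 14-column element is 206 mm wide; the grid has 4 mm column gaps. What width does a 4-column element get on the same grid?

56 mm

Subtracting 13 column gaps of 4 leaves 154 for 14 columns, so c = 11 mm.
Span of 4: 4·11 + 3·4 = 44 + 12 = 56 mm.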